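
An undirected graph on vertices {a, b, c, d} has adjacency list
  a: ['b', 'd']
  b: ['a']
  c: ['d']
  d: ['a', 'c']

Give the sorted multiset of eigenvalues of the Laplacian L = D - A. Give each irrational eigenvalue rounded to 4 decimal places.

Each diagonal entry of L is the vertex degree and each off-diagonal entry is -1 where an edge is present, 0 otherwise; in the order [a, b, c, d] the diagonal is [2, 1, 1, 2]. Diagonalising L (or applying a numerical eigensolver to the 4x4 matrix) gives the spectrum above. The single zero eigenvalue shows the graph is connected. The eigenvalues sum to 6, which equals trace(L) = 2|E|. By the matrix-tree theorem the graph has (1/4) * product of the nonzero eigenvalues = 1 spanning tree.

[0, 0.5858, 2, 3.4142]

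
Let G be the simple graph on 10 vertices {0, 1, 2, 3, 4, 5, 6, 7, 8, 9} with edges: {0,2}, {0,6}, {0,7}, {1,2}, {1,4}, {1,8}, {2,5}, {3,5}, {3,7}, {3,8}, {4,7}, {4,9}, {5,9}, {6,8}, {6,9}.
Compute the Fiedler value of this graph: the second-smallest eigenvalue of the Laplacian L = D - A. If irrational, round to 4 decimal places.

2

With the vertex order [0, 1, 2, 3, 4, 5, 6, 7, 8, 9], the degrees are [3, 3, 3, 3, 3, 3, 3, 3, 3, 3], giving D = diag(3, 3, 3, 3, 3, 3, 3, 3, 3, 3) and L = D - A. The smallest Laplacian eigenvalue is always 0. The next one, lambda_2 = 2, measures how hard the graph is to disconnect: larger values mean better connectivity.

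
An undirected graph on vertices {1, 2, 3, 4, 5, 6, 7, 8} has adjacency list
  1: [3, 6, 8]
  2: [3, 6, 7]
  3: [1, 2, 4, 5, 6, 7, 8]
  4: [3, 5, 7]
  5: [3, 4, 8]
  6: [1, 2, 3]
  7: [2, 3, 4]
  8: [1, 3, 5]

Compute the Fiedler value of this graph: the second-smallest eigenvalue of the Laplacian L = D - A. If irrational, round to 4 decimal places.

1.7530

Reading degrees in the order [1, 2, 3, 4, 5, 6, 7, 8] gives [3, 3, 7, 3, 3, 3, 3, 3]; set D = diag(3, 3, 7, 3, 3, 3, 3, 3) and form L = D - A. Computing the eigenvalues of L and sorting gives [0, 1.7530, 1.7530, 3.4450, 3.4450, 4.8019, 4.8019, 8]. The Fiedler value lambda_2 = 1.7530 is strictly positive, so the graph is connected. The largest eigenvalue, 8, is at most the vertex count 8.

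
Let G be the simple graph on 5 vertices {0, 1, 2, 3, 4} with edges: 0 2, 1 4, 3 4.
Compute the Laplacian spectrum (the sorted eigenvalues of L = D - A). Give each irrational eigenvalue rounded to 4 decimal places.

[0, 0, 1, 2, 3]

Each diagonal entry of L is the vertex degree and each off-diagonal entry is -1 where an edge is present, 0 otherwise; in the order [0, 1, 2, 3, 4] the diagonal is [1, 1, 1, 1, 2]. The multiplicity of 0 as a Laplacian eigenvalue equals the number of connected components. The 2 zero eigenvalues correspond to the 2 connected components. The largest eigenvalue, 3, is at most the vertex count 5. The eigenvalues sum to 6, which equals trace(L) = 2|E|.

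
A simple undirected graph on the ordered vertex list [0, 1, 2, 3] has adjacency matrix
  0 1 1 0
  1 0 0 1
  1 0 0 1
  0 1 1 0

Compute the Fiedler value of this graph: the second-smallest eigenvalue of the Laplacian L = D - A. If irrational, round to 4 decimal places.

With the vertex order [0, 1, 2, 3], the degrees are [2, 2, 2, 2], giving D = diag(2, 2, 2, 2) and L = D - A. Computing the eigenvalues of L and sorting gives [0, 2, 2, 4]. The Fiedler value lambda_2 = 2 is strictly positive, so the graph is connected. The largest eigenvalue, 4, is at most the vertex count 4.

2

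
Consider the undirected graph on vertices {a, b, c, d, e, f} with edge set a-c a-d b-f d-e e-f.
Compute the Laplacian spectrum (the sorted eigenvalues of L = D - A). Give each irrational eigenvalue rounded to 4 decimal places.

With the vertex order [a, b, c, d, e, f], the degrees are [2, 1, 1, 2, 2, 2], giving D = diag(2, 1, 1, 2, 2, 2) and L = D - A. The multiplicity of 0 as a Laplacian eigenvalue equals the number of connected components. There is one zero in the spectrum, matching the 1 component.

[0, 0.2679, 1, 2, 3, 3.7321]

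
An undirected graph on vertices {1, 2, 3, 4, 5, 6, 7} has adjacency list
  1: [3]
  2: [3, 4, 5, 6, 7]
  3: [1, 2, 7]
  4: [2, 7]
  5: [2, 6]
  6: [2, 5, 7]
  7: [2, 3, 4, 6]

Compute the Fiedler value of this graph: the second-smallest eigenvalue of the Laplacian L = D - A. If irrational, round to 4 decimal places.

With the vertex order [1, 2, 3, 4, 5, 6, 7], the degrees are [1, 5, 3, 2, 2, 3, 4], giving D = diag(1, 5, 3, 2, 2, 3, 4) and L = D - A. The smallest Laplacian eigenvalue is always 0. The next one, lambda_2 = 0.7082, measures how hard the graph is to disconnect: larger values mean better connectivity. The eigenvalues sum to 20, which equals trace(L) = 2|E|. By the matrix-tree theorem the graph has (1/7) * product of the nonzero eigenvalues = 52 spanning trees.

0.7082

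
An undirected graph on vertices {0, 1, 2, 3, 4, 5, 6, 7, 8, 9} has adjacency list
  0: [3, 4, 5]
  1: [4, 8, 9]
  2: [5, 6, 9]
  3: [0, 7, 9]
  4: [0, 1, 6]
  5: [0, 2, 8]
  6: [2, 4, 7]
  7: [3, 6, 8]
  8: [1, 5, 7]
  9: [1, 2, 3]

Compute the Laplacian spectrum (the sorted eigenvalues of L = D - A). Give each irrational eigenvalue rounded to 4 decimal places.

[0, 2, 2, 2, 2, 2, 5, 5, 5, 5]

With the vertex order [0, 1, 2, 3, 4, 5, 6, 7, 8, 9], the degrees are [3, 3, 3, 3, 3, 3, 3, 3, 3, 3], giving D = diag(3, 3, 3, 3, 3, 3, 3, 3, 3, 3) and L = D - A. Since every row of L sums to 0, the all-ones vector is in the kernel and 0 is an eigenvalue. By the matrix-tree theorem the graph has (1/10) * product of the nonzero eigenvalues = 2000 spanning trees.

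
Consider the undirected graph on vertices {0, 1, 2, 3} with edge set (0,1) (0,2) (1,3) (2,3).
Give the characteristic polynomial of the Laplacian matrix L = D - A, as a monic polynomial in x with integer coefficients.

Reading degrees in the order [0, 1, 2, 3] gives [2, 2, 2, 2]; set D = diag(2, 2, 2, 2) and form L = D - A. Computing det(xI - L) by cofactor expansion (or equivalently via sum-over-permutations) gives x^4 - 8x^3 + 20x^2 - 16x. Since p(0) = det(-L) = 0, x divides p(x). There is one zero in the spectrum, matching the 1 component.

x^4 - 8x^3 + 20x^2 - 16x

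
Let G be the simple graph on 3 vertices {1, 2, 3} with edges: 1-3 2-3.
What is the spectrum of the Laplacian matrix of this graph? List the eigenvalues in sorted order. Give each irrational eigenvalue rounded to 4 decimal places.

[0, 1, 3]

Each diagonal entry of L is the vertex degree and each off-diagonal entry is -1 where an edge is present, 0 otherwise; in the order [1, 2, 3] the diagonal is [1, 1, 2]. L is symmetric positive semidefinite, so every eigenvalue is real and nonnegative. The single zero eigenvalue shows the graph is connected. The eigenvalues sum to 4, which equals trace(L) = 2|E|. By the matrix-tree theorem the graph has (1/3) * product of the nonzero eigenvalues = 1 spanning tree.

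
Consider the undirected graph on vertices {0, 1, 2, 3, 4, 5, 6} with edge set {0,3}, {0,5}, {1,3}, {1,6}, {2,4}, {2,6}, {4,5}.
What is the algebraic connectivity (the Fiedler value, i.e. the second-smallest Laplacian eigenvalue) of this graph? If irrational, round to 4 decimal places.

With the vertex order [0, 1, 2, 3, 4, 5, 6], the degrees are [2, 2, 2, 2, 2, 2, 2], giving D = diag(2, 2, 2, 2, 2, 2, 2) and L = D - A. Computing the eigenvalues of L and sorting gives [0, 0.7530, 0.7530, 2.4450, 2.4450, 3.8019, 3.8019]. The Fiedler value lambda_2 = 0.7530 is strictly positive, so the graph is connected. The eigenvalues sum to 14, which equals trace(L) = 2|E|.

0.7530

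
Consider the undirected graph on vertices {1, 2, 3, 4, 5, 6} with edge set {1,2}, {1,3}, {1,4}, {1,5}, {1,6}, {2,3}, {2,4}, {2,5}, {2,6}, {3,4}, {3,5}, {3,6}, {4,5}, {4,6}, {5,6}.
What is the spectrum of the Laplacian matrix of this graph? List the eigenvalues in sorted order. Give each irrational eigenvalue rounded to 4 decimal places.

With the vertex order [1, 2, 3, 4, 5, 6], the degrees are [5, 5, 5, 5, 5, 5], giving D = diag(5, 5, 5, 5, 5, 5) and L = D - A. Diagonalising L (or applying a numerical eigensolver to the 6x6 matrix) gives the spectrum above.

[0, 6, 6, 6, 6, 6]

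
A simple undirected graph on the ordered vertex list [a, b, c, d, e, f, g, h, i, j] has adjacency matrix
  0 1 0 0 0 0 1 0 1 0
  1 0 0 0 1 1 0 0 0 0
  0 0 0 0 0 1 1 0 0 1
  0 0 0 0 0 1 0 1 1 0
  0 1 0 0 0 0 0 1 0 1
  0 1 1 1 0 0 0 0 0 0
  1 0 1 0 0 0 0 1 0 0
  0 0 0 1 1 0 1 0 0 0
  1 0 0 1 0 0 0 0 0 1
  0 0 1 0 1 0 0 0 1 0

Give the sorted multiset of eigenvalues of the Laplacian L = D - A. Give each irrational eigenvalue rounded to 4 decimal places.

Reading degrees in the order [a, b, c, d, e, f, g, h, i, j] gives [3, 3, 3, 3, 3, 3, 3, 3, 3, 3]; set D = diag(3, 3, 3, 3, 3, 3, 3, 3, 3, 3) and form L = D - A. Diagonalising L (or applying a numerical eigensolver to the 10x10 matrix) gives the spectrum above. The single zero eigenvalue shows the graph is connected. By the matrix-tree theorem the graph has (1/10) * product of the nonzero eigenvalues = 2000 spanning trees. The largest eigenvalue, 5, is at most the vertex count 10.

[0, 2, 2, 2, 2, 2, 5, 5, 5, 5]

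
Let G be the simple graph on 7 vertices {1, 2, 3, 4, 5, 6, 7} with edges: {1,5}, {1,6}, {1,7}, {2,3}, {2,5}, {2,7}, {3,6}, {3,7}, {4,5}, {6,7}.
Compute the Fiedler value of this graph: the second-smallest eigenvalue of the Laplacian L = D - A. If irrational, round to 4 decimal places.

Reading degrees in the order [1, 2, 3, 4, 5, 6, 7] gives [3, 3, 3, 1, 3, 3, 4]; set D = diag(3, 3, 3, 1, 3, 3, 4) and form L = D - A. The sorted Laplacian eigenvalues are [0, 0.6972, 2.3820, 2.5858, 4.3028, 4.6180, 5.4142]; the algebraic connectivity is the second entry, 0.6972.

0.6972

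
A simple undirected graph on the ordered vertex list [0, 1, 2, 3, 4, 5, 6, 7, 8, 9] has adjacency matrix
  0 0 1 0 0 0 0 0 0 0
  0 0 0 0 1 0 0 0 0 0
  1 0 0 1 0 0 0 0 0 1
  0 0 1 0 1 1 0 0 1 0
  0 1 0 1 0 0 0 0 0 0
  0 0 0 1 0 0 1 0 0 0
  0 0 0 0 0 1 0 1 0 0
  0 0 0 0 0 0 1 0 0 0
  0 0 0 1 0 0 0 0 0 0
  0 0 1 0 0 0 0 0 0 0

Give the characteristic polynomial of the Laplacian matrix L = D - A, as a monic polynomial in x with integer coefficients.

Reading degrees in the order [0, 1, 2, 3, 4, 5, 6, 7, 8, 9] gives [1, 1, 3, 4, 2, 2, 2, 1, 1, 1]; set D = diag(1, 1, 3, 4, 2, 2, 2, 1, 1, 1) and form L = D - A. Computing det(xI - L) by cofactor expansion (or equivalently via sum-over-permutations) gives x^10 - 18x^9 + 132x^8 - 514x^7 + 1160x^6 - 1556x^5 + 1226x^4 - 540x^3 + 119x^2 - 10x. The constant term is 0 because L is singular (the all-ones vector lies in its kernel). There is one zero in the spectrum, matching the 1 component. The largest eigenvalue, 5.3876, is at most the vertex count 10.

x^10 - 18x^9 + 132x^8 - 514x^7 + 1160x^6 - 1556x^5 + 1226x^4 - 540x^3 + 119x^2 - 10x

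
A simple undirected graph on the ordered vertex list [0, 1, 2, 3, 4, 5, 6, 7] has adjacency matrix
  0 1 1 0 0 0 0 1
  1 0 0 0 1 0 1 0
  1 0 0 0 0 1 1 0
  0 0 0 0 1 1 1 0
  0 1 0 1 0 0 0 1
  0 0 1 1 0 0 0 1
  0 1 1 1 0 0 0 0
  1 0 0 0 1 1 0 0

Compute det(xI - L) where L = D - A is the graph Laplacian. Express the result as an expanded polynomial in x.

With the vertex order [0, 1, 2, 3, 4, 5, 6, 7], the degrees are [3, 3, 3, 3, 3, 3, 3, 3], giving D = diag(3, 3, 3, 3, 3, 3, 3, 3) and L = D - A. The eigenvalues of L are [0, 2, 2, 2, 4, 4, 4, 6]; the characteristic polynomial is the product of (x - lambda_i), which multiplies out to x^8 - 24x^7 + 240x^6 - 1296x^5 + 4080x^4 - 7488x^3 + 7424x^2 - 3072x. Since p(0) = det(-L) = 0, x divides p(x). There is one zero in the spectrum, matching the 1 component. The largest eigenvalue, 6, is at most the vertex count 8.

x^8 - 24x^7 + 240x^6 - 1296x^5 + 4080x^4 - 7488x^3 + 7424x^2 - 3072x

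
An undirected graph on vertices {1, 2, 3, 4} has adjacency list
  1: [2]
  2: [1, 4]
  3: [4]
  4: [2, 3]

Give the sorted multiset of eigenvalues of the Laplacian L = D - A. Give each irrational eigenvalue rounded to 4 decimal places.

[0, 0.5858, 2, 3.4142]

With the vertex order [1, 2, 3, 4], the degrees are [1, 2, 1, 2], giving D = diag(1, 2, 1, 2) and L = D - A. The multiplicity of 0 as a Laplacian eigenvalue equals the number of connected components. The single zero eigenvalue shows the graph is connected. The eigenvalues sum to 6, which equals trace(L) = 2|E|.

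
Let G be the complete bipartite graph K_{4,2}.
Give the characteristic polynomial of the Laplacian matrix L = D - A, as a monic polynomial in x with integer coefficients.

x^6 - 16x^5 + 96x^4 - 272x^3 + 368x^2 - 192x

The graph has 6 vertices and degree multiset [4, 4, 2, 2, 2, 2]; D is the diagonal matrix of degrees and L = D - A. Computing det(xI - L) by cofactor expansion (or equivalently via sum-over-permutations) gives x^6 - 16x^5 + 96x^4 - 272x^3 + 368x^2 - 192x. The constant term is 0 because L is singular (the all-ones vector lies in its kernel).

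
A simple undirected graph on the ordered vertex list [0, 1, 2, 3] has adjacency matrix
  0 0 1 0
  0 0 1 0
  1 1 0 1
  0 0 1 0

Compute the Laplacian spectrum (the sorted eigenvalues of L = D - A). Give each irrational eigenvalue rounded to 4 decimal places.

[0, 1, 1, 4]

With the vertex order [0, 1, 2, 3], the degrees are [1, 1, 3, 1], giving D = diag(1, 1, 3, 1) and L = D - A. Diagonalising L (or applying a numerical eigensolver to the 4x4 matrix) gives the spectrum above. The largest eigenvalue, 4, is at most the vertex count 4.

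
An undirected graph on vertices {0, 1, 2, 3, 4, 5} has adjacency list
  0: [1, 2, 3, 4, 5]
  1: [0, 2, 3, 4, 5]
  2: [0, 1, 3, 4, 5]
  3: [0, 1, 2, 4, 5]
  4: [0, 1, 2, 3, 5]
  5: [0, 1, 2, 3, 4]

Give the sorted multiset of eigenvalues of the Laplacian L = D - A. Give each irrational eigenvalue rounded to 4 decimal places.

[0, 6, 6, 6, 6, 6]

With the vertex order [0, 1, 2, 3, 4, 5], the degrees are [5, 5, 5, 5, 5, 5], giving D = diag(5, 5, 5, 5, 5, 5) and L = D - A. L is symmetric positive semidefinite, so every eigenvalue is real and nonnegative. The single zero eigenvalue shows the graph is connected. There is one zero in the spectrum, matching the 1 component.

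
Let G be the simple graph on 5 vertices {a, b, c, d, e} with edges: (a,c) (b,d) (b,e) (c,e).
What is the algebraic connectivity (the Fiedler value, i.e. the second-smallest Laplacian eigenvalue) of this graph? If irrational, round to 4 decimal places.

Reading degrees in the order [a, b, c, d, e] gives [1, 2, 2, 1, 2]; set D = diag(1, 2, 2, 1, 2) and form L = D - A. The sorted Laplacian eigenvalues are [0, 0.3820, 1.3820, 2.6180, 3.6180]; the algebraic connectivity is the second entry, 0.3820. There is one zero in the spectrum, matching the 1 component. By the matrix-tree theorem the graph has (1/5) * product of the nonzero eigenvalues = 1 spanning tree.

0.3820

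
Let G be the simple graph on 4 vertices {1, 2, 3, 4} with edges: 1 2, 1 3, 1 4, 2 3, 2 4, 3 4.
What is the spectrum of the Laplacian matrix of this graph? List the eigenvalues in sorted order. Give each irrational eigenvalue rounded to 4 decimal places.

[0, 4, 4, 4]

Each diagonal entry of L is the vertex degree and each off-diagonal entry is -1 where an edge is present, 0 otherwise; in the order [1, 2, 3, 4] the diagonal is [3, 3, 3, 3]. Since every row of L sums to 0, the all-ones vector is in the kernel and 0 is an eigenvalue. The single zero eigenvalue shows the graph is connected. There is one zero in the spectrum, matching the 1 component. The eigenvalues sum to 12, which equals trace(L) = 2|E|.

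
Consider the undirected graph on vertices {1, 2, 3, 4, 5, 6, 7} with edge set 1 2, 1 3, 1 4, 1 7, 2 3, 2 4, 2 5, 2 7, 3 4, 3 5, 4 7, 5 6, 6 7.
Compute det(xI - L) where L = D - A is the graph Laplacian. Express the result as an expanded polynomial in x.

x^7 - 26x^6 + 274x^5 - 1490x^4 + 4378x^3 - 6528x^2 + 3815x

Reading degrees in the order [1, 2, 3, 4, 5, 6, 7] gives [4, 5, 4, 4, 3, 2, 4]; set D = diag(4, 5, 4, 4, 3, 2, 4) and form L = D - A. Computing det(xI - L) by cofactor expansion (or equivalently via sum-over-permutations) gives x^7 - 26x^6 + 274x^5 - 1490x^4 + 4378x^3 - 6528x^2 + 3815x. Since p(0) = det(-L) = 0, x divides p(x).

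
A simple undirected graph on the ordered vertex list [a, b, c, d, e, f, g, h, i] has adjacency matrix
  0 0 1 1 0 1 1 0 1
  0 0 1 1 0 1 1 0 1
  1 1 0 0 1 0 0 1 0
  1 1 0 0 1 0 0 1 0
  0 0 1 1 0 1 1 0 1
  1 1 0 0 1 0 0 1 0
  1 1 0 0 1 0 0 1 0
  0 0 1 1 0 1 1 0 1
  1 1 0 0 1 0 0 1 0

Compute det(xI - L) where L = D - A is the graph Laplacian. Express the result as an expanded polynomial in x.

Reading degrees in the order [a, b, c, d, e, f, g, h, i] gives [5, 5, 4, 4, 5, 4, 4, 5, 4]; set D = diag(5, 5, 4, 4, 5, 4, 4, 5, 4) and form L = D - A. The eigenvalues of L are [0, 4, 4, 4, 4, 5, 5, 5, 9]; the characteristic polynomial is the product of (x - lambda_i), which multiplies out to x^9 - 40x^8 + 690x^7 - 6720x^6 + 40485x^5 - 154704x^4 + 366560x^3 - 492800x^2 + 288000x. Since p(0) = det(-L) = 0, x divides p(x). The largest eigenvalue, 9, is at most the vertex count 9. The eigenvalues sum to 40, which equals trace(L) = 2|E|.

x^9 - 40x^8 + 690x^7 - 6720x^6 + 40485x^5 - 154704x^4 + 366560x^3 - 492800x^2 + 288000x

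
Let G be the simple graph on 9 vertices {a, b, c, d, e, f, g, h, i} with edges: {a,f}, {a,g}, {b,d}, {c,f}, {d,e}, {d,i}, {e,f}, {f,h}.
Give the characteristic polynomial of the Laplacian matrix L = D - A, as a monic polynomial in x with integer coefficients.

x^9 - 16x^8 + 101x^7 - 326x^6 + 586x^5 - 598x^4 + 335x^3 - 92x^2 + 9x

With the vertex order [a, b, c, d, e, f, g, h, i], the degrees are [2, 1, 1, 3, 2, 4, 1, 1, 1], giving D = diag(2, 1, 1, 3, 2, 4, 1, 1, 1) and L = D - A. L has integer entries, so p(x) = det(xI - L) has integer coefficients. Expanding the determinant yields x^9 - 16x^8 + 101x^7 - 326x^6 + 586x^5 - 598x^4 + 335x^3 - 92x^2 + 9x. The constant term is 0 because L is singular (the all-ones vector lies in its kernel). By the matrix-tree theorem the graph has (1/9) * product of the nonzero eigenvalues = 1 spanning tree. The eigenvalues sum to 16, which equals trace(L) = 2|E|.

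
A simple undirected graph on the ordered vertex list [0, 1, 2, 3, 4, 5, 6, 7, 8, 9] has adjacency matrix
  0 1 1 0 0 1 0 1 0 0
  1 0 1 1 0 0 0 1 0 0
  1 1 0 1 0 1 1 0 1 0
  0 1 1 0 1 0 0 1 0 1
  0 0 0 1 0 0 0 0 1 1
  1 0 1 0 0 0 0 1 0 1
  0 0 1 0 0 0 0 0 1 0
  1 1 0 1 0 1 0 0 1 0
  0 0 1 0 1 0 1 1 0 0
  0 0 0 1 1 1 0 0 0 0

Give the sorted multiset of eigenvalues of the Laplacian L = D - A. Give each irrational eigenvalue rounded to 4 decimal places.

[0, 1.5275, 1.8776, 3.1341, 3.8503, 4.6756, 5.3640, 5.6315, 5.9712, 7.9681]

Reading degrees in the order [0, 1, 2, 3, 4, 5, 6, 7, 8, 9] gives [4, 4, 6, 5, 3, 4, 2, 5, 4, 3]; set D = diag(4, 4, 6, 5, 3, 4, 2, 5, 4, 3) and form L = D - A. Diagonalising L (or applying a numerical eigensolver to the 10x10 matrix) gives the spectrum above. The eigenvalues sum to 40, which equals trace(L) = 2|E|.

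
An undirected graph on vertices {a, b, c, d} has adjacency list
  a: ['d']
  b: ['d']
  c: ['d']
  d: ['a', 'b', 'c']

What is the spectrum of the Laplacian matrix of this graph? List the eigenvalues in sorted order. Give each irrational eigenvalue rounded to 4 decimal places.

With the vertex order [a, b, c, d], the degrees are [1, 1, 1, 3], giving D = diag(1, 1, 1, 3) and L = D - A. Diagonalising L (or applying a numerical eigensolver to the 4x4 matrix) gives the spectrum above. There is one zero in the spectrum, matching the 1 component.

[0, 1, 1, 4]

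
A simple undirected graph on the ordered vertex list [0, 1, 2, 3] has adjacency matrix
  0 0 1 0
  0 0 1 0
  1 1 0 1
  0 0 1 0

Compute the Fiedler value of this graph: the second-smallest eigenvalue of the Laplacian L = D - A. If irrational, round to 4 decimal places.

1

With the vertex order [0, 1, 2, 3], the degrees are [1, 1, 3, 1], giving D = diag(1, 1, 3, 1) and L = D - A. The sorted Laplacian eigenvalues are [0, 1, 1, 4]; the algebraic connectivity is the second entry, 1. By the matrix-tree theorem the graph has (1/4) * product of the nonzero eigenvalues = 1 spanning tree. The largest eigenvalue, 4, is at most the vertex count 4.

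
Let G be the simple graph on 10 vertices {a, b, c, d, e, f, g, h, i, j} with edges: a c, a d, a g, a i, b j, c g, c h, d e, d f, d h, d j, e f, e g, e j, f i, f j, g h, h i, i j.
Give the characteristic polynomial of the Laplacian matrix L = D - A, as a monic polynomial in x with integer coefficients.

Each diagonal entry of L is the vertex degree and each off-diagonal entry is -1 where an edge is present, 0 otherwise; in the order [a, b, c, d, e, f, g, h, i, j] the diagonal is [4, 1, 3, 5, 4, 4, 4, 4, 4, 5]. Computing det(xI - L) by cofactor expansion (or equivalently via sum-over-permutations) gives x^10 - 38x^9 + 625x^8 - 5822x^7 + 33711x^6 - 125110x^5 + 295176x^4 - 421748x^3 + 324884x^2 - 99600x. The coefficient of x^9 equals -trace(L) = -38, matching the sum of degrees. There is one zero in the spectrum, matching the 1 component.

x^10 - 38x^9 + 625x^8 - 5822x^7 + 33711x^6 - 125110x^5 + 295176x^4 - 421748x^3 + 324884x^2 - 99600x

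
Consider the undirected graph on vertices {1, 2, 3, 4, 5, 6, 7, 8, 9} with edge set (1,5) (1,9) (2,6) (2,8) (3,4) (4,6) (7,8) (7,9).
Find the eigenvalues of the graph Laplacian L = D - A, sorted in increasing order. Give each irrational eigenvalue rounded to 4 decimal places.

[0, 0.1206, 0.4679, 1, 1.6527, 2.3473, 3, 3.5321, 3.8794]

Reading degrees in the order [1, 2, 3, 4, 5, 6, 7, 8, 9] gives [2, 2, 1, 2, 1, 2, 2, 2, 2]; set D = diag(2, 2, 1, 2, 1, 2, 2, 2, 2) and form L = D - A. The multiplicity of 0 as a Laplacian eigenvalue equals the number of connected components. The single zero eigenvalue shows the graph is connected. The largest eigenvalue, 3.8794, is at most the vertex count 9. There is one zero in the spectrum, matching the 1 component.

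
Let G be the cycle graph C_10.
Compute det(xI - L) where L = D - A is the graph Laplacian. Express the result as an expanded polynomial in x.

x^10 - 20x^9 + 170x^8 - 800x^7 + 2275x^6 - 4004x^5 + 4290x^4 - 2640x^3 + 825x^2 - 100x

The graph has 10 vertices and degree multiset [2, 2, 2, 2, 2, 2, 2, 2, 2, 2]; D is the diagonal matrix of degrees and L = D - A. L has integer entries, so p(x) = det(xI - L) has integer coefficients. Expanding the determinant yields x^10 - 20x^9 + 170x^8 - 800x^7 + 2275x^6 - 4004x^5 + 4290x^4 - 2640x^3 + 825x^2 - 100x. The coefficient of x^9 equals -trace(L) = -20, matching the sum of degrees. The eigenvalues sum to 20, which equals trace(L) = 2|E|.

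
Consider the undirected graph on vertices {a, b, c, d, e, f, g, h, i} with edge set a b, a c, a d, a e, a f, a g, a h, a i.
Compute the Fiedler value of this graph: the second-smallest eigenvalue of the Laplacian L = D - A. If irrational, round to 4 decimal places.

1

Reading degrees in the order [a, b, c, d, e, f, g, h, i] gives [8, 1, 1, 1, 1, 1, 1, 1, 1]; set D = diag(8, 1, 1, 1, 1, 1, 1, 1, 1) and form L = D - A. The smallest Laplacian eigenvalue is always 0. The next one, lambda_2 = 1, measures how hard the graph is to disconnect: larger values mean better connectivity. The largest eigenvalue, 9, is at most the vertex count 9.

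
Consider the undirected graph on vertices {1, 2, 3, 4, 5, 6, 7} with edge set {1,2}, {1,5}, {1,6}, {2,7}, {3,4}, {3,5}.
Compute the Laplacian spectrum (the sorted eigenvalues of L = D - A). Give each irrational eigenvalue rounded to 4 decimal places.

With the vertex order [1, 2, 3, 4, 5, 6, 7], the degrees are [3, 2, 2, 1, 2, 1, 1], giving D = diag(3, 2, 2, 1, 2, 1, 1) and L = D - A. Since every row of L sums to 0, the all-ones vector is in the kernel and 0 is an eigenvalue. The single zero eigenvalue shows the graph is connected. The largest eigenvalue, 4.3342, is at most the vertex count 7. There is one zero in the spectrum, matching the 1 component.

[0, 0.2603, 0.6262, 1.4055, 2.2742, 3.0996, 4.3342]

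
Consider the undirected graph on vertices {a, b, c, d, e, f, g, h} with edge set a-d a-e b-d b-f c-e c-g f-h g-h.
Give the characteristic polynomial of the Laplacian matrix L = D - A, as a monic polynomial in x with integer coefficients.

x^8 - 16x^7 + 104x^6 - 352x^5 + 660x^4 - 672x^3 + 336x^2 - 64x

Each diagonal entry of L is the vertex degree and each off-diagonal entry is -1 where an edge is present, 0 otherwise; in the order [a, b, c, d, e, f, g, h] the diagonal is [2, 2, 2, 2, 2, 2, 2, 2]. Computing det(xI - L) by cofactor expansion (or equivalently via sum-over-permutations) gives x^8 - 16x^7 + 104x^6 - 352x^5 + 660x^4 - 672x^3 + 336x^2 - 64x. Since p(0) = det(-L) = 0, x divides p(x). The largest eigenvalue, 4, is at most the vertex count 8.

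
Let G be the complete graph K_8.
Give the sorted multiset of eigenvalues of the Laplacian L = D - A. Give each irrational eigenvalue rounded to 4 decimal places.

[0, 8, 8, 8, 8, 8, 8, 8]

The graph has 8 vertices and degree multiset [7, 7, 7, 7, 7, 7, 7, 7]; D is the diagonal matrix of degrees and L = D - A. Since every row of L sums to 0, the all-ones vector is in the kernel and 0 is an eigenvalue. The single zero eigenvalue shows the graph is connected.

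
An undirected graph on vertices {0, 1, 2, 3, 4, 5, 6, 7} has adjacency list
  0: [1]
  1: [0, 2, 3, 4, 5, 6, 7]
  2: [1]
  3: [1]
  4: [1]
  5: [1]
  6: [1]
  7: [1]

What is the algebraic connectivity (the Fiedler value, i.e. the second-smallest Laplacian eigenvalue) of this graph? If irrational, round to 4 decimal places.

With the vertex order [0, 1, 2, 3, 4, 5, 6, 7], the degrees are [1, 7, 1, 1, 1, 1, 1, 1], giving D = diag(1, 7, 1, 1, 1, 1, 1, 1) and L = D - A. The sorted Laplacian eigenvalues are [0, 1, 1, 1, 1, 1, 1, 8]; the algebraic connectivity is the second entry, 1. The eigenvalues sum to 14, which equals trace(L) = 2|E|. There is one zero in the spectrum, matching the 1 component.

1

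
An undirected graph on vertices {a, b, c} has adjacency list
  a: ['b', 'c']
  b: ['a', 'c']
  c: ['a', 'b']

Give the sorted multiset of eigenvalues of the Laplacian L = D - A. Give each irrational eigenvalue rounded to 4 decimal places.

[0, 3, 3]

Each diagonal entry of L is the vertex degree and each off-diagonal entry is -1 where an edge is present, 0 otherwise; in the order [a, b, c] the diagonal is [2, 2, 2]. Diagonalising L (or applying a numerical eigensolver to the 3x3 matrix) gives the spectrum above. The eigenvalues sum to 6, which equals trace(L) = 2|E|.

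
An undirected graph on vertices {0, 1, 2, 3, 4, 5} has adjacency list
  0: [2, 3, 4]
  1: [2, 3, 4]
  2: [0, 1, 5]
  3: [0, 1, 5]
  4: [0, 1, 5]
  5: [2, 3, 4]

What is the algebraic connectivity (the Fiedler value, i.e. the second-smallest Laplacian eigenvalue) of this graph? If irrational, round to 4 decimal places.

Each diagonal entry of L is the vertex degree and each off-diagonal entry is -1 where an edge is present, 0 otherwise; in the order [0, 1, 2, 3, 4, 5] the diagonal is [3, 3, 3, 3, 3, 3]. The smallest Laplacian eigenvalue is always 0. The next one, lambda_2 = 3, measures how hard the graph is to disconnect: larger values mean better connectivity. There is one zero in the spectrum, matching the 1 component.

3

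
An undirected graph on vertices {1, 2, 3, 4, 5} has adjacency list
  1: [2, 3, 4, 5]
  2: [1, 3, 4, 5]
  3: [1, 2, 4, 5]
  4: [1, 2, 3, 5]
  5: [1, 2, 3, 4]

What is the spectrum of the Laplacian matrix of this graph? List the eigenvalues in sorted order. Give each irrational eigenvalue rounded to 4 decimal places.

[0, 5, 5, 5, 5]

Each diagonal entry of L is the vertex degree and each off-diagonal entry is -1 where an edge is present, 0 otherwise; in the order [1, 2, 3, 4, 5] the diagonal is [4, 4, 4, 4, 4]. Diagonalising L (or applying a numerical eigensolver to the 5x5 matrix) gives the spectrum above. The eigenvalues sum to 20, which equals trace(L) = 2|E|. There is one zero in the spectrum, matching the 1 component.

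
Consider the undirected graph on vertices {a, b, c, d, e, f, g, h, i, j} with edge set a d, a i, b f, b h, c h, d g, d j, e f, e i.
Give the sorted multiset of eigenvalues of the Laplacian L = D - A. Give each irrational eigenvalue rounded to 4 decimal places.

With the vertex order [a, b, c, d, e, f, g, h, i, j], the degrees are [2, 2, 1, 3, 2, 2, 1, 2, 2, 1], giving D = diag(2, 2, 1, 3, 2, 2, 1, 2, 2, 1) and L = D - A. The multiplicity of 0 as a Laplacian eigenvalue equals the number of connected components. The eigenvalues sum to 18, which equals trace(L) = 2|E|.

[0, 0.1029, 0.4367, 1, 1, 1.7250, 2.5064, 3.2255, 3.7678, 4.2357]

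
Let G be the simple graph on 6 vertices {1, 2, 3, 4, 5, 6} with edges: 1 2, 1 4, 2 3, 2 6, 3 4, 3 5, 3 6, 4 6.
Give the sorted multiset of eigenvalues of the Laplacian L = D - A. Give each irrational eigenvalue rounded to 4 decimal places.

With the vertex order [1, 2, 3, 4, 5, 6], the degrees are [2, 3, 4, 3, 1, 3], giving D = diag(2, 3, 4, 3, 1, 3) and L = D - A. L is symmetric positive semidefinite, so every eigenvalue is real and nonnegative.

[0, 0.8929, 2.2123, 3, 4.5262, 5.3686]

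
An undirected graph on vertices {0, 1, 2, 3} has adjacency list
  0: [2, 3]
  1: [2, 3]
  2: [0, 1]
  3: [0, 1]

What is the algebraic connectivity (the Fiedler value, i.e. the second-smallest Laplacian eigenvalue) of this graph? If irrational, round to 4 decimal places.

2

Each diagonal entry of L is the vertex degree and each off-diagonal entry is -1 where an edge is present, 0 otherwise; in the order [0, 1, 2, 3] the diagonal is [2, 2, 2, 2]. The smallest Laplacian eigenvalue is always 0. The next one, lambda_2 = 2, measures how hard the graph is to disconnect: larger values mean better connectivity. There is one zero in the spectrum, matching the 1 component. By the matrix-tree theorem the graph has (1/4) * product of the nonzero eigenvalues = 4 spanning trees.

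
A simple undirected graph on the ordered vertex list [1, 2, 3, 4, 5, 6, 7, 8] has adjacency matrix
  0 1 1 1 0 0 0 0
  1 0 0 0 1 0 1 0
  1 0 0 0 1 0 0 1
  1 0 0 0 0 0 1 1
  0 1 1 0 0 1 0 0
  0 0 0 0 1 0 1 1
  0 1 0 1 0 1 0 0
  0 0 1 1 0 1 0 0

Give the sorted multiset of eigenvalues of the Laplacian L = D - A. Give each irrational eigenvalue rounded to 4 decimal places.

Reading degrees in the order [1, 2, 3, 4, 5, 6, 7, 8] gives [3, 3, 3, 3, 3, 3, 3, 3]; set D = diag(3, 3, 3, 3, 3, 3, 3, 3) and form L = D - A. Since every row of L sums to 0, the all-ones vector is in the kernel and 0 is an eigenvalue. There is one zero in the spectrum, matching the 1 component.

[0, 2, 2, 2, 4, 4, 4, 6]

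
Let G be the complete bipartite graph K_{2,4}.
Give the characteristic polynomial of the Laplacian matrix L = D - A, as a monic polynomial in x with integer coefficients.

x^6 - 16x^5 + 96x^4 - 272x^3 + 368x^2 - 192x

The graph has 6 vertices and degree multiset [4, 4, 2, 2, 2, 2]; D is the diagonal matrix of degrees and L = D - A. Computing det(xI - L) by cofactor expansion (or equivalently via sum-over-permutations) gives x^6 - 16x^5 + 96x^4 - 272x^3 + 368x^2 - 192x. The coefficient of x^5 equals -trace(L) = -16, matching the sum of degrees. The largest eigenvalue, 6, is at most the vertex count 6. The eigenvalues sum to 16, which equals trace(L) = 2|E|.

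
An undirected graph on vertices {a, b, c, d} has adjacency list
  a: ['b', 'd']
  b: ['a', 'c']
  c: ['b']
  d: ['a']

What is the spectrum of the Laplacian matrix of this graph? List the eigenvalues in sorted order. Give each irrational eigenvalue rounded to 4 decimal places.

Reading degrees in the order [a, b, c, d] gives [2, 2, 1, 1]; set D = diag(2, 2, 1, 1) and form L = D - A. The multiplicity of 0 as a Laplacian eigenvalue equals the number of connected components. The largest eigenvalue, 3.4142, is at most the vertex count 4.

[0, 0.5858, 2, 3.4142]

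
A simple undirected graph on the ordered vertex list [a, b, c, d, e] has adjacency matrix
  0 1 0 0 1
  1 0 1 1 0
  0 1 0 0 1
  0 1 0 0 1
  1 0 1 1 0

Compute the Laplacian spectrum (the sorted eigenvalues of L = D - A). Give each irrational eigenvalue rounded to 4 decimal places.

Each diagonal entry of L is the vertex degree and each off-diagonal entry is -1 where an edge is present, 0 otherwise; in the order [a, b, c, d, e] the diagonal is [2, 3, 2, 2, 3]. The multiplicity of 0 as a Laplacian eigenvalue equals the number of connected components. The eigenvalues sum to 12, which equals trace(L) = 2|E|.

[0, 2, 2, 3, 5]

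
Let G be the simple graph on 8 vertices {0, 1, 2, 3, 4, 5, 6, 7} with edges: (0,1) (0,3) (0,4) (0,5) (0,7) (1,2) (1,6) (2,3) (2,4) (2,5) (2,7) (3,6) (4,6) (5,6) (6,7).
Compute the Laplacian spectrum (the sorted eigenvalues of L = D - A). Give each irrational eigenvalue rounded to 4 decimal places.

[0, 3, 3, 3, 3, 5, 5, 8]

Each diagonal entry of L is the vertex degree and each off-diagonal entry is -1 where an edge is present, 0 otherwise; in the order [0, 1, 2, 3, 4, 5, 6, 7] the diagonal is [5, 3, 5, 3, 3, 3, 5, 3]. Diagonalising L (or applying a numerical eigensolver to the 8x8 matrix) gives the spectrum above. The single zero eigenvalue shows the graph is connected. The largest eigenvalue, 8, is at most the vertex count 8. There is one zero in the spectrum, matching the 1 component.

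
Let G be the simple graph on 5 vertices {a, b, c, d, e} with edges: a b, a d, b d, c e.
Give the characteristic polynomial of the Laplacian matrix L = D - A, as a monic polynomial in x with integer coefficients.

x^5 - 8x^4 + 21x^3 - 18x^2

With the vertex order [a, b, c, d, e], the degrees are [2, 2, 1, 2, 1], giving D = diag(2, 2, 1, 2, 1) and L = D - A. The eigenvalues of L are [0, 0, 2, 3, 3]; the characteristic polynomial is the product of (x - lambda_i), which multiplies out to x^5 - 8x^4 + 21x^3 - 18x^2. The coefficient of x^4 equals -trace(L) = -8, matching the sum of degrees.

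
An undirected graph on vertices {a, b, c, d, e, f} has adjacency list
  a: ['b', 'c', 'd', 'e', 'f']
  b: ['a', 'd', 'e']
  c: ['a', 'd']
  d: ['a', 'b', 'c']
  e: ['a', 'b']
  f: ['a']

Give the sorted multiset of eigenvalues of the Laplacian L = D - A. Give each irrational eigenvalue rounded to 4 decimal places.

Reading degrees in the order [a, b, c, d, e, f] gives [5, 3, 2, 3, 2, 1]; set D = diag(5, 3, 2, 3, 2, 1) and form L = D - A. L is symmetric positive semidefinite, so every eigenvalue is real and nonnegative. The eigenvalues sum to 16, which equals trace(L) = 2|E|. The largest eigenvalue, 6, is at most the vertex count 6.

[0, 1, 1.5858, 3, 4.4142, 6]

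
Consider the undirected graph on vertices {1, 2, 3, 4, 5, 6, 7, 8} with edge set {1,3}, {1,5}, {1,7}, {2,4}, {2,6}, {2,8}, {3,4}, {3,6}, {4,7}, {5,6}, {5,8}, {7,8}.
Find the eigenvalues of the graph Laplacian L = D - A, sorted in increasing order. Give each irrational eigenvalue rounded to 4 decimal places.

Each diagonal entry of L is the vertex degree and each off-diagonal entry is -1 where an edge is present, 0 otherwise; in the order [1, 2, 3, 4, 5, 6, 7, 8] the diagonal is [3, 3, 3, 3, 3, 3, 3, 3]. L is symmetric positive semidefinite, so every eigenvalue is real and nonnegative. The single zero eigenvalue shows the graph is connected. By the matrix-tree theorem the graph has (1/8) * product of the nonzero eigenvalues = 384 spanning trees.

[0, 2, 2, 2, 4, 4, 4, 6]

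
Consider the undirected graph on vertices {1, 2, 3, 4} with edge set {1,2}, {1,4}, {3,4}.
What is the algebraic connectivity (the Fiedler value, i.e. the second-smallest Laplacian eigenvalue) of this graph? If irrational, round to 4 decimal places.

Reading degrees in the order [1, 2, 3, 4] gives [2, 1, 1, 2]; set D = diag(2, 1, 1, 2) and form L = D - A. The smallest Laplacian eigenvalue is always 0. The next one, lambda_2 = 0.5858, measures how hard the graph is to disconnect: larger values mean better connectivity. By the matrix-tree theorem the graph has (1/4) * product of the nonzero eigenvalues = 1 spanning tree. The eigenvalues sum to 6, which equals trace(L) = 2|E|.

0.5858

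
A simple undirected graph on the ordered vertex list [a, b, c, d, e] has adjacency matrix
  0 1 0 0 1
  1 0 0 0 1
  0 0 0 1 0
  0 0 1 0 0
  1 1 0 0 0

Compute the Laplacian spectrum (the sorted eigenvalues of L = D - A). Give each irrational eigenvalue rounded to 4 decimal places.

[0, 0, 2, 3, 3]

Each diagonal entry of L is the vertex degree and each off-diagonal entry is -1 where an edge is present, 0 otherwise; in the order [a, b, c, d, e] the diagonal is [2, 2, 1, 1, 2]. L is symmetric positive semidefinite, so every eigenvalue is real and nonnegative. The 2 zero eigenvalues correspond to the 2 connected components. There are 2 zeros in the spectrum, matching the 2 components. The eigenvalues sum to 8, which equals trace(L) = 2|E|.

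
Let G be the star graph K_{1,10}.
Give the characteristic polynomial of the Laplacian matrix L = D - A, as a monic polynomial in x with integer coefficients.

The graph has 11 vertices and degree multiset [10, 1, 1, 1, 1, 1, 1, 1, 1, 1, 1]; D is the diagonal matrix of degrees and L = D - A. Computing det(xI - L) by cofactor expansion (or equivalently via sum-over-permutations) gives x^11 - 20x^10 + 135x^9 - 480x^8 + 1050x^7 - 1512x^6 + 1470x^5 - 960x^4 + 405x^3 - 100x^2 + 11x. The constant term is 0 because L is singular (the all-ones vector lies in its kernel). The largest eigenvalue, 11, is at most the vertex count 11. The eigenvalues sum to 20, which equals trace(L) = 2|E|.

x^11 - 20x^10 + 135x^9 - 480x^8 + 1050x^7 - 1512x^6 + 1470x^5 - 960x^4 + 405x^3 - 100x^2 + 11x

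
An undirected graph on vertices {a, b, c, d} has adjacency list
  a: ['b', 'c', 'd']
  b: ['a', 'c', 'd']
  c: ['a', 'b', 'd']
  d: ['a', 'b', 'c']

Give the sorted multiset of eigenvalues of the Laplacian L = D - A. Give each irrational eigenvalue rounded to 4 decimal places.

With the vertex order [a, b, c, d], the degrees are [3, 3, 3, 3], giving D = diag(3, 3, 3, 3) and L = D - A. Diagonalising L (or applying a numerical eigensolver to the 4x4 matrix) gives the spectrum above. By the matrix-tree theorem the graph has (1/4) * product of the nonzero eigenvalues = 16 spanning trees.

[0, 4, 4, 4]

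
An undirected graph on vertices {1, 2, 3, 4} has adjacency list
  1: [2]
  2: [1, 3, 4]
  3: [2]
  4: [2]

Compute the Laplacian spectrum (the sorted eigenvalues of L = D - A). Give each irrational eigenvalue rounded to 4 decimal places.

[0, 1, 1, 4]

Reading degrees in the order [1, 2, 3, 4] gives [1, 3, 1, 1]; set D = diag(1, 3, 1, 1) and form L = D - A. Diagonalising L (or applying a numerical eigensolver to the 4x4 matrix) gives the spectrum above. The single zero eigenvalue shows the graph is connected. By the matrix-tree theorem the graph has (1/4) * product of the nonzero eigenvalues = 1 spanning tree.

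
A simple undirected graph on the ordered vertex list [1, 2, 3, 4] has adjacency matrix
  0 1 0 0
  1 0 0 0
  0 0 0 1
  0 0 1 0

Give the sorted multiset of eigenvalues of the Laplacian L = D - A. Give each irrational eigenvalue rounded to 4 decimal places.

With the vertex order [1, 2, 3, 4], the degrees are [1, 1, 1, 1], giving D = diag(1, 1, 1, 1) and L = D - A. L is symmetric positive semidefinite, so every eigenvalue is real and nonnegative. The 2 zero eigenvalues correspond to the 2 connected components. The largest eigenvalue, 2, is at most the vertex count 4. There are 2 zeros in the spectrum, matching the 2 components.

[0, 0, 2, 2]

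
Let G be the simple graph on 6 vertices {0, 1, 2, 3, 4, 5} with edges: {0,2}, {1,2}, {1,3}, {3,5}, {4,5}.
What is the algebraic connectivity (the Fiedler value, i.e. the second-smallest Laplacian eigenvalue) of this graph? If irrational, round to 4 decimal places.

0.2679

With the vertex order [0, 1, 2, 3, 4, 5], the degrees are [1, 2, 2, 2, 1, 2], giving D = diag(1, 2, 2, 2, 1, 2) and L = D - A. Computing the eigenvalues of L and sorting gives [0, 0.2679, 1, 2, 3, 3.7321]. The Fiedler value lambda_2 = 0.2679 is strictly positive, so the graph is connected.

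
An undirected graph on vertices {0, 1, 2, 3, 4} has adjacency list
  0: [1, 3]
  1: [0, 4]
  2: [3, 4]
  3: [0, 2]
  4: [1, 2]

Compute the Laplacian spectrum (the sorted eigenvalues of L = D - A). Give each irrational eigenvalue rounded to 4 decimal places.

[0, 1.3820, 1.3820, 3.6180, 3.6180]

Each diagonal entry of L is the vertex degree and each off-diagonal entry is -1 where an edge is present, 0 otherwise; in the order [0, 1, 2, 3, 4] the diagonal is [2, 2, 2, 2, 2]. The multiplicity of 0 as a Laplacian eigenvalue equals the number of connected components. The single zero eigenvalue shows the graph is connected. There is one zero in the spectrum, matching the 1 component.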